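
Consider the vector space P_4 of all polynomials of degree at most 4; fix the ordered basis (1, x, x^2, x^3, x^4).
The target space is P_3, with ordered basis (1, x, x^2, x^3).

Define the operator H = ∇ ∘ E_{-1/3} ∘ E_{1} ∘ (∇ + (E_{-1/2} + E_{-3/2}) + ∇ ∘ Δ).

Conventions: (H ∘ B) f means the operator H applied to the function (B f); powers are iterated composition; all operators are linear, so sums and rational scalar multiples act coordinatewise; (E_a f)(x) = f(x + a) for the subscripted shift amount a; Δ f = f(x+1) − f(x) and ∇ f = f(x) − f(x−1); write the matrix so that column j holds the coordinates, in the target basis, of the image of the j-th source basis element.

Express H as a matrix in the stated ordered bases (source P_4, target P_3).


image of 1: 0
image of x: 2
image of x^2: 4x - 4/3
image of x^3: 6x^2 - 4x + 61/6
image of x^4: 8x^3 - 8x^2 + (122/3)x - 107/27
each image's coordinates form column j of the matrix

the matrix is [[0, 2, -4/3, 61/6, -107/27]; [0, 0, 4, -4, 122/3]; [0, 0, 0, 6, -8]; [0, 0, 0, 0, 8]] (rows listed top to bottom)


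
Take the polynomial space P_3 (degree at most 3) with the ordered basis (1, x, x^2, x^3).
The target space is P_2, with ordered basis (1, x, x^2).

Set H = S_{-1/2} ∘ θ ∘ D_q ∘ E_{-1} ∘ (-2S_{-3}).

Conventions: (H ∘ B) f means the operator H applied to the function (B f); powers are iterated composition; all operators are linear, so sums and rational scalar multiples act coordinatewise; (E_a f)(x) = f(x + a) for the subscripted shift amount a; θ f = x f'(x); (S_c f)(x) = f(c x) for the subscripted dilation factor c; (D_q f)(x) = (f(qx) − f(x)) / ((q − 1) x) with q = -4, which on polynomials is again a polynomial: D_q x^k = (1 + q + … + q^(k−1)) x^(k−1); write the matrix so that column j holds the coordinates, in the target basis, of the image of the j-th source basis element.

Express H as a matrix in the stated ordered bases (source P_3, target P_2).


the matrix is [[0, 0, 0, 0]; [0, 0, -27, -243]; [0, 0, 0, 351]] (rows listed top to bottom)

image of 1: 0
image of x: 0
image of x^2: -27x
image of x^3: 351x^2 - 243x
each image's coordinates form column j of the matrix


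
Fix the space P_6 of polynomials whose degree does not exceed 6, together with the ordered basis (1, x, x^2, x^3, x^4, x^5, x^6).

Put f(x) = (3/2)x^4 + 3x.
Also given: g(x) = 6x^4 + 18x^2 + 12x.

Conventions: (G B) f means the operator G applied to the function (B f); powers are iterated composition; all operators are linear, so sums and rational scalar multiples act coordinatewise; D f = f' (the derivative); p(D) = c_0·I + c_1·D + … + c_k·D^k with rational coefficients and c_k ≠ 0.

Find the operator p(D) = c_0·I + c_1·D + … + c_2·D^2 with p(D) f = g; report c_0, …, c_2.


p(D) = 4·I + D^2, i.e. c_0 = 4, c_1 = 0, c_2 = 1

D^0 f = (3/2)x^4 + 3x
D^1 f = 6x^3 + 3
D^2 f = 18x^2
matching coefficients of g against c_0 f + c_1 Df + … from the top degree down determines the c_i
solution: c_0 = 4, c_1 = 0, c_2 = 1


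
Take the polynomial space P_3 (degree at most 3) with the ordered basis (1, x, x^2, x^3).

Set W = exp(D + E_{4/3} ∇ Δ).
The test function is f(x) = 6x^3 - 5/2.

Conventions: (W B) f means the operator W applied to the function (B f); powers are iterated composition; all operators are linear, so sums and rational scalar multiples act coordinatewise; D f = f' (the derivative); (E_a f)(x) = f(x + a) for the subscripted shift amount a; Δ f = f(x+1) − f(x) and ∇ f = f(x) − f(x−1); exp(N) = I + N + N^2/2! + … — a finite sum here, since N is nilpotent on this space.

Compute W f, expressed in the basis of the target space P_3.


the image equals g(x) = 6x^3 + 18x^2 + 54x + 175/2

order-1 term: 18x^2 + 36x + 48
order-2 term: 18x + 36
order-3 term: 6
the series for exp(D + E_{4/3} ∇ Δ) f terminates at order 3
exp(D + E_{4/3} ∇ Δ) f = 6x^3 + 18x^2 + 54x + 175/2


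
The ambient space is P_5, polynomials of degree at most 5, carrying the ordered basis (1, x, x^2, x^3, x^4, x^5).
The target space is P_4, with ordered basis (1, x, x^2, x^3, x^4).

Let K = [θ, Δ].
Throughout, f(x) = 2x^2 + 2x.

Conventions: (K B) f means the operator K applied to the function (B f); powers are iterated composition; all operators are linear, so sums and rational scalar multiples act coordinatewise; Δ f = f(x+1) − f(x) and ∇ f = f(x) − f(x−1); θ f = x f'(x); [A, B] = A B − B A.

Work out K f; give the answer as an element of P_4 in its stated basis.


Δ f = 4x + 4
θ Δ f = 4x
θ f = 4x^2 + 2x
Δ θ f = 8x + 6
[θ, Δ] f = -4x - 6

the result is g(x) = -4x - 6


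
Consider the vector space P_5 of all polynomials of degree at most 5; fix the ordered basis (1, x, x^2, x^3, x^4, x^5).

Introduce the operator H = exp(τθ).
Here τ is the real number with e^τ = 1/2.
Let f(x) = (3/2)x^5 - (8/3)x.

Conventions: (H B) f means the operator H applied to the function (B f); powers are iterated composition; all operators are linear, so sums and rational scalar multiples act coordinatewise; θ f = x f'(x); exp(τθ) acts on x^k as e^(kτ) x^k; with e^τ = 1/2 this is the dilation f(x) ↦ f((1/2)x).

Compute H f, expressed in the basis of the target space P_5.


g(x) = (3/64)x^5 - (4/3)x

exp(τθ) x^k = e^(kτ) x^k; with e^τ = 1/2 this sends x^k to (1/2)^k x^k
x ↦ 1/2 x
x^5 ↦ 1/32 x^5
applying this coordinatewise to f: exp(τθ) f = (3/64)x^5 - (4/3)x


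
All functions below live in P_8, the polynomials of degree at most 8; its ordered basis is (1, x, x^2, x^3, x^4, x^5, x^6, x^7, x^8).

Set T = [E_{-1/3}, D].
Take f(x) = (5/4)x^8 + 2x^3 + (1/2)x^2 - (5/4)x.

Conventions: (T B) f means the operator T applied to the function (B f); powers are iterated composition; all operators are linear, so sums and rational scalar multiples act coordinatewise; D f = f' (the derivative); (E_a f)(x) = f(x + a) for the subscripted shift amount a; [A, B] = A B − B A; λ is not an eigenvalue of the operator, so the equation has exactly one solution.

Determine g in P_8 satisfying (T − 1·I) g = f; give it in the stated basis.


write g with unknown coordinates in the stated basis and equate coefficients in (T − 1·I) g = f
solving from the highest basis element down gives g = -(5/4)x^8 - 2x^3 - (1/2)x^2 + (5/4)x
check: T g = 0
so T g − 1·g = (5/4)x^8 + 2x^3 + (1/2)x^2 - (5/4)x = f ✓

the image equals g(x) = -(5/4)x^8 - 2x^3 - (1/2)x^2 + (5/4)x


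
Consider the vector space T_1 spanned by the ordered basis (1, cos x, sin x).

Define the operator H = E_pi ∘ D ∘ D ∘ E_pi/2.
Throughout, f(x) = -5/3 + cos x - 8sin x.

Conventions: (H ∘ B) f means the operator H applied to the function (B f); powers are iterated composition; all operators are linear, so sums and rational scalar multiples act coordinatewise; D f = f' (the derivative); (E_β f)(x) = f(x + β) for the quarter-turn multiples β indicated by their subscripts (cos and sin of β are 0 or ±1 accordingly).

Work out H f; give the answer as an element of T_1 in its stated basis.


E_pi/2 f = -5/3 - 8cos x - sin x
D E_pi/2 f = -cos x + 8sin x
D (D ∘ E_pi/2) f = 8cos x + sin x
E_pi D (D ∘ E_pi/2) f = -8cos x - sin x

the result is g(x) = -8cos x - sin x


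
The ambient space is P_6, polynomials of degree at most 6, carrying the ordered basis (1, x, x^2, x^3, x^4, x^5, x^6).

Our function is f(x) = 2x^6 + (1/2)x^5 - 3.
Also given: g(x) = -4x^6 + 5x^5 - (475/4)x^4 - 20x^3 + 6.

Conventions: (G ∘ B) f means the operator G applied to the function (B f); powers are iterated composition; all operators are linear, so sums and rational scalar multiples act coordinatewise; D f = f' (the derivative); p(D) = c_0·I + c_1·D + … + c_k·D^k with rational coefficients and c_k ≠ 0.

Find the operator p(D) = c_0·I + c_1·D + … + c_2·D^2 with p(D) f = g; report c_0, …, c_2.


D^0 f = 2x^6 + (1/2)x^5 - 3
D^1 f = 12x^5 + (5/2)x^4
D^2 f = 60x^4 + 10x^3
matching coefficients of g against c_0 f + c_1 Df + … from the top degree down determines the c_i
solution: c_0 = -2, c_1 = 1/2, c_2 = -2

p(D) = -2·I + (1/2)·D − 2·D^2, i.e. c_0 = -2, c_1 = 1/2, c_2 = -2


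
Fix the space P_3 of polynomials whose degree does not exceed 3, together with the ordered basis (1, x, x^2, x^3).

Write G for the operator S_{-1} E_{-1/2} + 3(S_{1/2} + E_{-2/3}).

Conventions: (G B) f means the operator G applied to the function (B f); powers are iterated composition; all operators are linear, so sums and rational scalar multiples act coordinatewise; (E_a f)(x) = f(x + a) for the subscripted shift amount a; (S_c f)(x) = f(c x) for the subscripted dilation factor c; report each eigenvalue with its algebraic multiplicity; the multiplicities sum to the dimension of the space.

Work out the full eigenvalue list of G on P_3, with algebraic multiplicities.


image of 1: 7
image of x: (7/2)x - 5/2
image of x^2: (19/4)x^2 - 3x + 19/12
image of x^3: (19/8)x^3 - (15/2)x^2 + (13/4)x - 73/72
the matrix is upper triangular; its diagonal is (7, 7/2, 19/4, 19/8)
for a triangular matrix the eigenvalues are the diagonal entries, with algebraic multiplicity their repetition count

λ = 19/8 (multiplicity 1), λ = 7/2 (multiplicity 1), λ = 19/4 (multiplicity 1), λ = 7 (multiplicity 1)


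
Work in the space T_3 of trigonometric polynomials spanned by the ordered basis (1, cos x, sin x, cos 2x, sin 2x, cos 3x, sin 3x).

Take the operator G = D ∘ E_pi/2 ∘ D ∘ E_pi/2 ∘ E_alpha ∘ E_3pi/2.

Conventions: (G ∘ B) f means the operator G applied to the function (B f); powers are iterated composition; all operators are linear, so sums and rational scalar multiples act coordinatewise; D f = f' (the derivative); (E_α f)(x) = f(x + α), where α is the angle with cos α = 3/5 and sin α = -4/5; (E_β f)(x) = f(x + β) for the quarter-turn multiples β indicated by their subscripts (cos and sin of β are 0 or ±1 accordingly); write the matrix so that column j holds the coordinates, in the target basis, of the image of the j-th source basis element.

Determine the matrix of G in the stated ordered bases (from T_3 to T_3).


the matrix is [[0, 0, 0, 0, 0, 0, 0]; [0, -4/5, -3/5, 0, 0, 0, 0]; [0, 3/5, -4/5, 0, 0, 0, 0]; [0, 0, 0, -28/25, -96/25, 0, 0]; [0, 0, 0, 96/25, -28/25, 0, 0]; [0, 0, 0, 0, 0, 396/125, -1053/125]; [0, 0, 0, 0, 0, 1053/125, 396/125]] (rows listed top to bottom)

image of 1: 0
image of cos x: -(4/5)cos x + (3/5)sin x
image of sin x: -(3/5)cos x - (4/5)sin x
image of cos 2x: -(28/25)cos 2x + (96/25)sin 2x
image of sin 2x: -(96/25)cos 2x - (28/25)sin 2x
image of cos 3x: (396/125)cos 3x + (1053/125)sin 3x
image of sin 3x: -(1053/125)cos 3x + (396/125)sin 3x
each image's coordinates form column j of the matrix


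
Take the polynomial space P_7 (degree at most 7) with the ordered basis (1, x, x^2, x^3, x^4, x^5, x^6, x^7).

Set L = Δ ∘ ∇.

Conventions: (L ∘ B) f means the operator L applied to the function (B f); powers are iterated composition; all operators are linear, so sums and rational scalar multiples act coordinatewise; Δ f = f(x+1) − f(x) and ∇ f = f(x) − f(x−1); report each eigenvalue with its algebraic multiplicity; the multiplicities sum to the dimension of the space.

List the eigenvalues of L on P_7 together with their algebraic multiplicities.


λ = 0 (multiplicity 8)

image of 1: 0
image of x: 0
image of x^2: 2
image of x^3: 6x
image of x^4: 12x^2 + 2
image of x^5: 20x^3 + 10x
image of x^6: 30x^4 + 30x^2 + 2
image of x^7: 42x^5 + 70x^3 + 14x
the matrix is upper triangular; its diagonal is (0, 0, 0, 0, 0, 0, 0, 0)
for a triangular matrix the eigenvalues are the diagonal entries, with algebraic multiplicity their repetition count


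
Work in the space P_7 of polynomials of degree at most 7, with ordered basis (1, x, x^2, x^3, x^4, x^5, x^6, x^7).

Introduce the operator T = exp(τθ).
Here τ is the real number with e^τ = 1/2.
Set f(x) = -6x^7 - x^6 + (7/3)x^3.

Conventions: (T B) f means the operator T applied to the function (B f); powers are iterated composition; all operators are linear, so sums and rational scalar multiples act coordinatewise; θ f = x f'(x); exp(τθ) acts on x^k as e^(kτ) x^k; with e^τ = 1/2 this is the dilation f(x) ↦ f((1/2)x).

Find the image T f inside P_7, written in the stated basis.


exp(τθ) x^k = e^(kτ) x^k; with e^τ = 1/2 this sends x^k to (1/2)^k x^k
x^3 ↦ 1/8 x^3
x^6 ↦ 1/64 x^6
x^7 ↦ 1/128 x^7
applying this coordinatewise to f: exp(τθ) f = -(3/64)x^7 - (1/64)x^6 + (7/24)x^3

the result is g(x) = -(3/64)x^7 - (1/64)x^6 + (7/24)x^3


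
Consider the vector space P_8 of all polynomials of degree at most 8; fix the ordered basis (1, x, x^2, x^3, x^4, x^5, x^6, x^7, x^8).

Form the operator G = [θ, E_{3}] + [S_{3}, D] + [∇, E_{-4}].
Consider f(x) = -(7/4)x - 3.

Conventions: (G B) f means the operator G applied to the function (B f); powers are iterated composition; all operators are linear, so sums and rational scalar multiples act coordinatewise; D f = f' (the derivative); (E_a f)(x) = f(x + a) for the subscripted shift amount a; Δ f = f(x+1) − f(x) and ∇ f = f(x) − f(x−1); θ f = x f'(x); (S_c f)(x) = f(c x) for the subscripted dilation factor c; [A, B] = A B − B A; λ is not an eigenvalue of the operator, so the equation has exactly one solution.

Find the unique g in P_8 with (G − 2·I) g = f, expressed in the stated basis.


the image equals g(x) = (7/8)x - 11/16

write g with unknown coordinates in the stated basis and equate coefficients in (G − 2·I) g = f
solving from the highest basis element down gives g = (7/8)x - 11/16
check: G g = -35/8
so G g − 2·g = -(7/4)x - 3 = f ✓


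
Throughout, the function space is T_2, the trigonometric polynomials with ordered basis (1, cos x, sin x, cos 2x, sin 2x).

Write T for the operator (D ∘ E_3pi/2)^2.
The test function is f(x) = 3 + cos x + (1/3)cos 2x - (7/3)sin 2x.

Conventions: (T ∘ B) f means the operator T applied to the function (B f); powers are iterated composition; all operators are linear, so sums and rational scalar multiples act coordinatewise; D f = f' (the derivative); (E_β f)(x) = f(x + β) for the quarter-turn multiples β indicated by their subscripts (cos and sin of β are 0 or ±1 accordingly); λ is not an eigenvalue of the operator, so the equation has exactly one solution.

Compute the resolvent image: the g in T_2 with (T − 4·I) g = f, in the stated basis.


the result is g(x) = -3/4 - (1/3)cos x - (1/24)cos 2x + (7/24)sin 2x

write g with unknown coordinates in the stated basis and equate coefficients in (T − 4·I) g = f
solving from the highest basis element down gives g = -3/4 - (1/3)cos x - (1/24)cos 2x + (7/24)sin 2x
check: T g = -(1/3)cos x + (1/6)cos 2x - (7/6)sin 2x
so T g − 4·g = 3 + cos x + (1/3)cos 2x - (7/3)sin 2x = f ✓


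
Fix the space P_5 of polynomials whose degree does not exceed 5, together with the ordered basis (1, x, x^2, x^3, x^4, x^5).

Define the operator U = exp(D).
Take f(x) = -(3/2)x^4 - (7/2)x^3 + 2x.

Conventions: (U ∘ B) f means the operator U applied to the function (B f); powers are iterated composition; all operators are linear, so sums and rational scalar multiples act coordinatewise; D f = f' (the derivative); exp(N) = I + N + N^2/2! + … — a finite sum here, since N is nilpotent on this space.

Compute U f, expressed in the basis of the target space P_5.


the result is g(x) = -(3/2)x^4 - (19/2)x^3 - (39/2)x^2 - (29/2)x - 3

order-1 term: -6x^3 - (21/2)x^2 + 2
order-2 term: -9x^2 - (21/2)x
order-3 term: -6x - 7/2
order-4 term: -3/2
the series for exp(D) f terminates at order 4
exp(D) f = -(3/2)x^4 - (19/2)x^3 - (39/2)x^2 - (29/2)x - 3


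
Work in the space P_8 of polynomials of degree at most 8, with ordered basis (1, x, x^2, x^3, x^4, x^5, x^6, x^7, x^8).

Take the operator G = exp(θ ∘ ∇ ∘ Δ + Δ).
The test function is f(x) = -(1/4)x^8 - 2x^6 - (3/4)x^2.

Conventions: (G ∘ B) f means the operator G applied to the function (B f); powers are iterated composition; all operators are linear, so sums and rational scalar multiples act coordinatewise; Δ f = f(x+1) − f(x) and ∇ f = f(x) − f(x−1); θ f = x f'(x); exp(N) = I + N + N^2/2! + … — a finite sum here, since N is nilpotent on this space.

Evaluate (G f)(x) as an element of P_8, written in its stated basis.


g(x) = -(1/4)x^8 - 2x^7 - 100x^6 - 544x^5 - (15685/2)x^4 - 24518x^3 - (408759/4)x^2 - (241199/2)x - 119113/2

order-1 term: -2x^7 - 91x^6 - 26x^5 - (855/2)x^4 - 54x^3 - 185x^2 - (31/2)x - 3
order-2 term: -7x^6 - 504x^5 - (12485/2)x^4 - 2920x^3 - 10057x^2 - 1772x - 801/2
order-3 term: -14x^5 - 1155x^4 - 20130x^3 - 67200x^2 - 26322x - 14335/2
order-4 term: -(35/2)x^4 - 1400x^3 - 23795x^2 - 80100x - 114821/4
order-5 term: -14x^3 - 945x^2 - 12052x - 42125/2
order-6 term: -7x^2 - 336x - 4337/2
order-7 term: -2x - 49
order-8 term: -1/4
the series for exp(θ ∘ ∇ ∘ Δ + Δ) f terminates at order 8
exp(θ ∘ ∇ ∘ Δ + Δ) f = -(1/4)x^8 - 2x^7 - 100x^6 - 544x^5 - (15685/2)x^4 - 24518x^3 - (408759/4)x^2 - (241199/2)x - 119113/2


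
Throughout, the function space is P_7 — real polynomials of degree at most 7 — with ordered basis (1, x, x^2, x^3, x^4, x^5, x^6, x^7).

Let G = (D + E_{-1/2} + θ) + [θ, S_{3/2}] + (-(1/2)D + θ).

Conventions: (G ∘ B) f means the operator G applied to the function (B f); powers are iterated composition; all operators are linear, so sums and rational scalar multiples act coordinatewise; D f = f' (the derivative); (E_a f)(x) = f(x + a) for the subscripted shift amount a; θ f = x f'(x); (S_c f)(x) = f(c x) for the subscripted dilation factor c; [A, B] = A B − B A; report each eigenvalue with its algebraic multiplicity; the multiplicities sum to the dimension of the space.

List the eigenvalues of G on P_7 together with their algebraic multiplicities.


λ = 1 (multiplicity 1), λ = 3 (multiplicity 1), λ = 5 (multiplicity 1), λ = 7 (multiplicity 1), λ = 9 (multiplicity 1), λ = 11 (multiplicity 1), λ = 13 (multiplicity 1), λ = 15 (multiplicity 1)

image of 1: 1
image of x: 3x
image of x^2: 5x^2 + 1/4
image of x^3: 7x^3 + (3/4)x - 1/8
image of x^4: 9x^4 + (3/2)x^2 - (1/2)x + 1/16
image of x^5: 11x^5 + (5/2)x^3 - (5/4)x^2 + (5/16)x - 1/32
image of x^6: 13x^6 + (15/4)x^4 - (5/2)x^3 + (15/16)x^2 - (3/16)x + 1/64
image of x^7: 15x^7 + (21/4)x^5 - (35/8)x^4 + (35/16)x^3 - (21/32)x^2 + (7/64)x - 1/128
the matrix is upper triangular; its diagonal is (1, 3, 5, 7, 9, 11, 13, 15)
for a triangular matrix the eigenvalues are the diagonal entries, with algebraic multiplicity their repetition count


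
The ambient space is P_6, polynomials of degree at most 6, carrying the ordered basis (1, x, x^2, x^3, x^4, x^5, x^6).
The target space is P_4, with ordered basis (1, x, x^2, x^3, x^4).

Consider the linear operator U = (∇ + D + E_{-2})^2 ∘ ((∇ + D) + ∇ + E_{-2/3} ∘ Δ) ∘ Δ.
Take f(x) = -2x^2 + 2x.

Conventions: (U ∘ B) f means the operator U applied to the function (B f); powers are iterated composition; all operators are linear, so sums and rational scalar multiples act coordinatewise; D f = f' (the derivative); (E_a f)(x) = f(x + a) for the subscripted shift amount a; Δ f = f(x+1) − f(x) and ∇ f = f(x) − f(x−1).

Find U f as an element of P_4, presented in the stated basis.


Δ f = -4x
∇ Δ f = -4
D Δ f = -4
(∇ + D) Δ f = -8
∇ Δ f = -4
Δ Δ f = -4
E_{-2/3} Δ Δ f = -4
((∇ + D) + ∇ + E_{-2/3} ∘ Δ) Δ f = -16
∇ ((∇ + D) + ∇ + E_{-2/3} ∘ Δ) Δ f = 0
D ((∇ + D) + ∇ + E_{-2/3} ∘ Δ) Δ f = 0
E_{-2} ((∇ + D) + ∇ + E_{-2/3} ∘ Δ) Δ f = -16
(∇ + D + E_{-2}) ((∇ + D) + ∇ + E_{-2/3} ∘ Δ) Δ f = -16
∇ (∇ + D + E_{-2}) ((∇ + D) + ∇ + E_{-2/3} ∘ Δ) Δ f = 0
D (∇ + D + E_{-2}) ((∇ + D) + ∇ + E_{-2/3} ∘ Δ) Δ f = 0
E_{-2} (∇ + D + E_{-2}) ((∇ + D) + ∇ + E_{-2/3} ∘ Δ) Δ f = -16
(∇ + D + E_{-2}) (∇ + D + E_{-2}) ((∇ + D) + ∇ + E_{-2/3} ∘ Δ) Δ f = -16

the image equals g(x) = -16


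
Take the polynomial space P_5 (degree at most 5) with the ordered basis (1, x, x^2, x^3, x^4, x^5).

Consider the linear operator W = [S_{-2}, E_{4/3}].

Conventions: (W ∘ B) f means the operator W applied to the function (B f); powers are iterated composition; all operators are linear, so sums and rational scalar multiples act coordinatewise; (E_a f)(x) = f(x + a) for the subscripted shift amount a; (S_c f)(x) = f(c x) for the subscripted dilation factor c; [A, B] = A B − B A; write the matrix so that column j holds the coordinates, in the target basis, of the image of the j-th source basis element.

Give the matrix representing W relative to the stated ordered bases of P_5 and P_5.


the matrix is [[0, 4, -16/3, 64/3, -1280/27, 11264/81]; [0, 0, -16, 32, -512/3, 12800/27]; [0, 0, 0, 48, -128, 2560/3]; [0, 0, 0, 0, -128, 1280/3]; [0, 0, 0, 0, 0, 320]; [0, 0, 0, 0, 0, 0]] (rows listed top to bottom)

image of 1: 0
image of x: 4
image of x^2: -16x - 16/3
image of x^3: 48x^2 + 32x + 64/3
image of x^4: -128x^3 - 128x^2 - (512/3)x - 1280/27
image of x^5: 320x^4 + (1280/3)x^3 + (2560/3)x^2 + (12800/27)x + 11264/81
each image's coordinates form column j of the matrix


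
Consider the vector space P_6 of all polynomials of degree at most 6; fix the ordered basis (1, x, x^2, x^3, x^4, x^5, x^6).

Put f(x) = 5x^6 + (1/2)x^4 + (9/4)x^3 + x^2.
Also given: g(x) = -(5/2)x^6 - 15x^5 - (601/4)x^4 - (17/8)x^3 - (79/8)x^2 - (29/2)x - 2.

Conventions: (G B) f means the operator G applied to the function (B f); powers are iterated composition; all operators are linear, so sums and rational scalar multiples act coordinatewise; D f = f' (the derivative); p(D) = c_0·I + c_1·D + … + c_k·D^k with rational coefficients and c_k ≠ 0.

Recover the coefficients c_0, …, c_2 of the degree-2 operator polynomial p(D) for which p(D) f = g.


D^0 f = 5x^6 + (1/2)x^4 + (9/4)x^3 + x^2
D^1 f = 30x^5 + 2x^3 + (27/4)x^2 + 2x
D^2 f = 150x^4 + 6x^2 + (27/2)x + 2
matching coefficients of g against c_0 f + c_1 Df + … from the top degree down determines the c_i
solution: c_0 = -1/2, c_1 = -1/2, c_2 = -1

c_0 = -1/2, c_1 = -1/2, c_2 = -1


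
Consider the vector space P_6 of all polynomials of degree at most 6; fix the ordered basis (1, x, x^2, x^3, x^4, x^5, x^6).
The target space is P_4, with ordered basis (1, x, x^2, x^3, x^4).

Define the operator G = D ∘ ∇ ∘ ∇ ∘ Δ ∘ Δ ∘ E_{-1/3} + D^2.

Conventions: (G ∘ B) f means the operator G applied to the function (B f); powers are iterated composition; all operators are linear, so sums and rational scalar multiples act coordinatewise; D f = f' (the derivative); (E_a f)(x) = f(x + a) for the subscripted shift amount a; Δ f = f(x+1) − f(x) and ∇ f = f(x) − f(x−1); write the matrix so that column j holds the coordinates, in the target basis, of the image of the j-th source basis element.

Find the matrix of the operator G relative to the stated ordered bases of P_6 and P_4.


image of 1: 0
image of x: 0
image of x^2: 2
image of x^3: 6x
image of x^4: 12x^2
image of x^5: 20x^3 + 120
image of x^6: 30x^4 + 720x - 240
each image's coordinates form column j of the matrix

the matrix is [[0, 0, 2, 0, 0, 120, -240]; [0, 0, 0, 6, 0, 0, 720]; [0, 0, 0, 0, 12, 0, 0]; [0, 0, 0, 0, 0, 20, 0]; [0, 0, 0, 0, 0, 0, 30]] (rows listed top to bottom)


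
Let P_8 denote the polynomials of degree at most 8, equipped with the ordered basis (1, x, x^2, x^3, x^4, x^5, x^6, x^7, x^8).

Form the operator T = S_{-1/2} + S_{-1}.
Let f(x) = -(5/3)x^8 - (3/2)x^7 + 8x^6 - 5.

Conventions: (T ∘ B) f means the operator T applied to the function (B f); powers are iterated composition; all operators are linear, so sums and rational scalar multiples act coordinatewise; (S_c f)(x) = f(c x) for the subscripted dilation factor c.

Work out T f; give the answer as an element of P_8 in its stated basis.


the image equals g(x) = -(1285/768)x^8 + (387/256)x^7 + (65/8)x^6 - 10

S_{-1/2} f = -(5/768)x^8 + (3/256)x^7 + (1/8)x^6 - 5
S_{-1} f = -(5/3)x^8 + (3/2)x^7 + 8x^6 - 5
(S_{-1/2} + S_{-1}) f = -(1285/768)x^8 + (387/256)x^7 + (65/8)x^6 - 10


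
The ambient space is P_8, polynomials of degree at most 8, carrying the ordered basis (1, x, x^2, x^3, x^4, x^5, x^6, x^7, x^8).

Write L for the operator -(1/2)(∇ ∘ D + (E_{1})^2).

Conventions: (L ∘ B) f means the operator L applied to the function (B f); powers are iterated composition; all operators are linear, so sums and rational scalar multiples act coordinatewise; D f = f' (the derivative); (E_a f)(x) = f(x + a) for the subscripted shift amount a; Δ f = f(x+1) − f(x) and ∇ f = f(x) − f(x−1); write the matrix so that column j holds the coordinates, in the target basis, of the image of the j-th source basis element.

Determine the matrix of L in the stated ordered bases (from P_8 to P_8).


the matrix is [[-1/2, -1, -3, -5/2, -10, -27/2, -35, -121/2, -132]; [0, -1/2, -2, -9, -10, -50, -81, -245, -484]; [0, 0, -1/2, -3, -18, -25, -150, -567/2, -980]; [0, 0, 0, -1/2, -4, -30, -50, -350, -756]; [0, 0, 0, 0, -1/2, -5, -45, -175/2, -700]; [0, 0, 0, 0, 0, -1/2, -6, -63, -140]; [0, 0, 0, 0, 0, 0, -1/2, -7, -84]; [0, 0, 0, 0, 0, 0, 0, -1/2, -8]; [0, 0, 0, 0, 0, 0, 0, 0, -1/2]] (rows listed top to bottom)

image of 1: -1/2
image of x: -(1/2)x - 1
image of x^2: -(1/2)x^2 - 2x - 3
image of x^3: -(1/2)x^3 - 3x^2 - 9x - 5/2
image of x^4: -(1/2)x^4 - 4x^3 - 18x^2 - 10x - 10
image of x^5: -(1/2)x^5 - 5x^4 - 30x^3 - 25x^2 - 50x - 27/2
image of x^6: -(1/2)x^6 - 6x^5 - 45x^4 - 50x^3 - 150x^2 - 81x - 35
image of x^7: -(1/2)x^7 - 7x^6 - 63x^5 - (175/2)x^4 - 350x^3 - (567/2)x^2 - 245x - 121/2
image of x^8: -(1/2)x^8 - 8x^7 - 84x^6 - 140x^5 - 700x^4 - 756x^3 - 980x^2 - 484x - 132
each image's coordinates form column j of the matrix


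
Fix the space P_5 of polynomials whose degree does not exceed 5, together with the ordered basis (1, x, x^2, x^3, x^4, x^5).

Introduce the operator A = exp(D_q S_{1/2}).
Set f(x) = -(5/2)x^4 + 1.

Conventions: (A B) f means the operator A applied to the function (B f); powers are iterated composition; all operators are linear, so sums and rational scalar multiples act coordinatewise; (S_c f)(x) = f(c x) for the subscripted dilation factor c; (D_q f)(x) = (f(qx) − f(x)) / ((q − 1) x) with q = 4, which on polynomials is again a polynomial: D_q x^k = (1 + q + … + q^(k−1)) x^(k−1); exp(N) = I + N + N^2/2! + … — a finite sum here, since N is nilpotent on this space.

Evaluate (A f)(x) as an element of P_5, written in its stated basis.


order-1 term: -(425/32)x^3
order-2 term: -(8925/512)x^2
order-3 term: -(14875/2048)x
order-4 term: -14875/16384
the series for exp(D_q S_{1/2}) f terminates at order 4
exp(D_q S_{1/2}) f = -(5/2)x^4 - (425/32)x^3 - (8925/512)x^2 - (14875/2048)x + 1509/16384

the image equals g(x) = -(5/2)x^4 - (425/32)x^3 - (8925/512)x^2 - (14875/2048)x + 1509/16384


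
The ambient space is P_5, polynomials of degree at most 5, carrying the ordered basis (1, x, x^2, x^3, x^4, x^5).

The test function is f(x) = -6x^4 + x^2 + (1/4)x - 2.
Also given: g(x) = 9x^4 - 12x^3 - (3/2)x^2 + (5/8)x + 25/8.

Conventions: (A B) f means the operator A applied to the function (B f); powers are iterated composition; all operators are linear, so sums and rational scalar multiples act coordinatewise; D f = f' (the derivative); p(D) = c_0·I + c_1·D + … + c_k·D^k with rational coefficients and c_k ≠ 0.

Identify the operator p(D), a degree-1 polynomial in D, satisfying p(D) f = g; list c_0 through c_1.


D^0 f = -6x^4 + x^2 + (1/4)x - 2
D^1 f = -24x^3 + 2x + 1/4
matching coefficients of g against c_0 f + c_1 Df + … from the top degree down determines the c_i
solution: c_0 = -3/2, c_1 = 1/2

c_0 = -3/2, c_1 = 1/2


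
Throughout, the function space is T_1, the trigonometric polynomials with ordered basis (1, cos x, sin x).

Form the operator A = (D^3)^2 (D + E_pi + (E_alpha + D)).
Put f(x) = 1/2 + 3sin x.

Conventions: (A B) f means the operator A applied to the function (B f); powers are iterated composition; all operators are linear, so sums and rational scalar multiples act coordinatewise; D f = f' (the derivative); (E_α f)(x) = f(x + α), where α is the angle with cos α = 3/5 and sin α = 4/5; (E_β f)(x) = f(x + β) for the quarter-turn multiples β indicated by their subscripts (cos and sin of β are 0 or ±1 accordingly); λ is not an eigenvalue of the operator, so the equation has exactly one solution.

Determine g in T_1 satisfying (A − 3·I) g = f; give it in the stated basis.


write g with unknown coordinates in the stated basis and equate coefficients in (A − 3·I) g = f
solving from the highest basis element down gives g = -1/6 + (42/73)cos x - (39/73)sin x
check: A g = (126/73)cos x + (102/73)sin x
so A g − 3·g = 1/2 + 3sin x = f ✓

the image equals g(x) = -1/6 + (42/73)cos x - (39/73)sin x


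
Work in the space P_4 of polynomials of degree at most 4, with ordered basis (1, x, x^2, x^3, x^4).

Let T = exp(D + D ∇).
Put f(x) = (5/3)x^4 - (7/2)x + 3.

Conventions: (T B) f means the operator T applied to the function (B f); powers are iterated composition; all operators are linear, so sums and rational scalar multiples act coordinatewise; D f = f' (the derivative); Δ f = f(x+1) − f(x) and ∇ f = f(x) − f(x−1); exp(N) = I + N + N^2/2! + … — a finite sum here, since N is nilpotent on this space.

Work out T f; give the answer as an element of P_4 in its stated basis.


the image equals g(x) = (5/3)x^4 + (20/3)x^3 + 30x^2 + (139/6)x + 167/6

order-1 term: (20/3)x^3 + 20x^2 - 20x + 19/6
order-2 term: 10x^2 + 40x
order-3 term: (20/3)x + 20
order-4 term: 5/3
the series for exp(D + D ∇) f terminates at order 4
exp(D + D ∇) f = (5/3)x^4 + (20/3)x^3 + 30x^2 + (139/6)x + 167/6


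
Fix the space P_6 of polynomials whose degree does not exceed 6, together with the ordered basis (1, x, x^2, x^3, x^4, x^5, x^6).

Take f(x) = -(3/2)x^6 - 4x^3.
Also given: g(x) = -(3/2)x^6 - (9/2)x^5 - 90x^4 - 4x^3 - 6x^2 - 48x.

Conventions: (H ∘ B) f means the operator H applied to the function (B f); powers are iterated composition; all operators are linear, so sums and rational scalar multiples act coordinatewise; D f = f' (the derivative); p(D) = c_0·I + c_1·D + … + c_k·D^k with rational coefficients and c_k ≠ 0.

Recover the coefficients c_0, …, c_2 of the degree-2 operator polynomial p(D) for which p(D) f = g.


D^0 f = -(3/2)x^6 - 4x^3
D^1 f = -9x^5 - 12x^2
D^2 f = -45x^4 - 24x
matching coefficients of g against c_0 f + c_1 Df + … from the top degree down determines the c_i
solution: c_0 = 1, c_1 = 1/2, c_2 = 2

p(D) = I + (1/2)·D + 2·D^2, i.e. c_0 = 1, c_1 = 1/2, c_2 = 2


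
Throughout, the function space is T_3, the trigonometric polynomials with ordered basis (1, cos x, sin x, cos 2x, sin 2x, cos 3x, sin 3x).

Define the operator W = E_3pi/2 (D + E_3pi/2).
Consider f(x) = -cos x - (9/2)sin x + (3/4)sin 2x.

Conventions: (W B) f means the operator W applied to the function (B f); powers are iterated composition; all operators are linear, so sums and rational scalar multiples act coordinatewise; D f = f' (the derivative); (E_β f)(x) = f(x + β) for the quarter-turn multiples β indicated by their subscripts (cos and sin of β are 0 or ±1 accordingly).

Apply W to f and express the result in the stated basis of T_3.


D f = -(9/2)cos x + sin x + (3/2)cos 2x
E_3pi/2 f = (9/2)cos x - sin x - (3/4)sin 2x
(D + E_3pi/2) f = (3/2)cos 2x - (3/4)sin 2x
E_3pi/2 (D + E_3pi/2) f = -(3/2)cos 2x + (3/4)sin 2x

g(x) = -(3/2)cos 2x + (3/4)sin 2x


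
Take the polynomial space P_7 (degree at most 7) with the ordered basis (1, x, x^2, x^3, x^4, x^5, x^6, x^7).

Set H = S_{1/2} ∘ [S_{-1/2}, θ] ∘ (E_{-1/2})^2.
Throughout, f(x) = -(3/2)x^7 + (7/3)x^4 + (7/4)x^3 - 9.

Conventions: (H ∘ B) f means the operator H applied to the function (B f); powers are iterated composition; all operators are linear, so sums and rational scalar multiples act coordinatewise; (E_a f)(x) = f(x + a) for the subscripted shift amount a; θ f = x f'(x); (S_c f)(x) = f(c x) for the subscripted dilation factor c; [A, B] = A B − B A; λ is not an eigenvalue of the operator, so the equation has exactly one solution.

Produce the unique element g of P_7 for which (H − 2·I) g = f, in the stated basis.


the image equals g(x) = (3/4)x^7 - (7/6)x^4 - (7/8)x^3 + 9/2

write g with unknown coordinates in the stated basis and equate coefficients in (H − 2·I) g = f
solving from the highest basis element down gives g = (3/4)x^7 - (7/6)x^4 - (7/8)x^3 + 9/2
check: H g = 0
so H g − 2·g = -(3/2)x^7 + (7/3)x^4 + (7/4)x^3 - 9 = f ✓


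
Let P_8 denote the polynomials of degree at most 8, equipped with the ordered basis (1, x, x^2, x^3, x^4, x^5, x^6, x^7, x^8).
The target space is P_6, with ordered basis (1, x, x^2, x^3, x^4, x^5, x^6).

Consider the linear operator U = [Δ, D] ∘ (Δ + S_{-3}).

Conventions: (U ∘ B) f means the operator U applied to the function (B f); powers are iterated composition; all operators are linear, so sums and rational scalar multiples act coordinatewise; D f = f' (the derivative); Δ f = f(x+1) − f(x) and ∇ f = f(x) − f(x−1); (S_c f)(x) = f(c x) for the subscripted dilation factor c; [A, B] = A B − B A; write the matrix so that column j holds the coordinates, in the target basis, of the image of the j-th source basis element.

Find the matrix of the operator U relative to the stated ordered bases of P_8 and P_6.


image of 1: 0
image of x: 0
image of x^2: 0
image of x^3: 0
image of x^4: 0
image of x^5: 0
image of x^6: 0
image of x^7: 0
image of x^8: 0
each image's coordinates form column j of the matrix

the matrix is [[0, 0, 0, 0, 0, 0, 0, 0, 0]; [0, 0, 0, 0, 0, 0, 0, 0, 0]; [0, 0, 0, 0, 0, 0, 0, 0, 0]; [0, 0, 0, 0, 0, 0, 0, 0, 0]; [0, 0, 0, 0, 0, 0, 0, 0, 0]; [0, 0, 0, 0, 0, 0, 0, 0, 0]; [0, 0, 0, 0, 0, 0, 0, 0, 0]] (rows listed top to bottom)


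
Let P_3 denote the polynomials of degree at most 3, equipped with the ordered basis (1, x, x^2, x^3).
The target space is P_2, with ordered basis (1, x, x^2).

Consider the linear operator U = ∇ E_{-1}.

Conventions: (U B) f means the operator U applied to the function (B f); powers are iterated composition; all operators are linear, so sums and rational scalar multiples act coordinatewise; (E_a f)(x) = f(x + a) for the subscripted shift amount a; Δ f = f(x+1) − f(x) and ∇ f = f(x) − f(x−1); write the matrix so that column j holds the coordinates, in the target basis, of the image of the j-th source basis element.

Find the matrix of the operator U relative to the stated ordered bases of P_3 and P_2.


the matrix is [[0, 1, -3, 7]; [0, 0, 2, -9]; [0, 0, 0, 3]] (rows listed top to bottom)

image of 1: 0
image of x: 1
image of x^2: 2x - 3
image of x^3: 3x^2 - 9x + 7
each image's coordinates form column j of the matrix


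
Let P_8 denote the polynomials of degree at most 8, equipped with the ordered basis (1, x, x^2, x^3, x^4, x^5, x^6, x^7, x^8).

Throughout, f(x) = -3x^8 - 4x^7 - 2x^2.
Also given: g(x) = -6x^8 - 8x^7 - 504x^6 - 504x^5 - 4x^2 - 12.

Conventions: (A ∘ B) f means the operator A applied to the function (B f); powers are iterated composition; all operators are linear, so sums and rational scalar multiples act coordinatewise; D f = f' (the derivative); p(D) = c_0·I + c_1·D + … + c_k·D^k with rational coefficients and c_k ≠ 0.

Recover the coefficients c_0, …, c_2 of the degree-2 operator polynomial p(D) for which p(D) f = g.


c_0 = 2, c_1 = 0, c_2 = 3

D^0 f = -3x^8 - 4x^7 - 2x^2
D^1 f = -24x^7 - 28x^6 - 4x
D^2 f = -168x^6 - 168x^5 - 4
matching coefficients of g against c_0 f + c_1 Df + … from the top degree down determines the c_i
solution: c_0 = 2, c_1 = 0, c_2 = 3


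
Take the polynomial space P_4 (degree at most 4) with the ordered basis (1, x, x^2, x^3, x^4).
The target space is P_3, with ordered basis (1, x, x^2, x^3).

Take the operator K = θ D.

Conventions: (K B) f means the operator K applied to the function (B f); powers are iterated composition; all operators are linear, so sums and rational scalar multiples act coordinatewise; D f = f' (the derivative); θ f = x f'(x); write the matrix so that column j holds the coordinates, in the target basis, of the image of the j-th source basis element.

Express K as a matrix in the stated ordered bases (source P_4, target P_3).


the matrix is [[0, 0, 0, 0, 0]; [0, 0, 2, 0, 0]; [0, 0, 0, 6, 0]; [0, 0, 0, 0, 12]] (rows listed top to bottom)

image of 1: 0
image of x: 0
image of x^2: 2x
image of x^3: 6x^2
image of x^4: 12x^3
each image's coordinates form column j of the matrix


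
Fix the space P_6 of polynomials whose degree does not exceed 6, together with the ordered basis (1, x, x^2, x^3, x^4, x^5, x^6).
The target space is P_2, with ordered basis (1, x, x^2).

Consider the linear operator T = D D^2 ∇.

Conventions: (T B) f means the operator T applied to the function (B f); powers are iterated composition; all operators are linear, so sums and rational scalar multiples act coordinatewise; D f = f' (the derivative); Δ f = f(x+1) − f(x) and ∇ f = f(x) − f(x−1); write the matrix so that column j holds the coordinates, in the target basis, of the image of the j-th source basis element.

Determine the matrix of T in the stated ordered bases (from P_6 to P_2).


image of 1: 0
image of x: 0
image of x^2: 0
image of x^3: 0
image of x^4: 24
image of x^5: 120x - 60
image of x^6: 360x^2 - 360x + 120
each image's coordinates form column j of the matrix

the matrix is [[0, 0, 0, 0, 24, -60, 120]; [0, 0, 0, 0, 0, 120, -360]; [0, 0, 0, 0, 0, 0, 360]] (rows listed top to bottom)


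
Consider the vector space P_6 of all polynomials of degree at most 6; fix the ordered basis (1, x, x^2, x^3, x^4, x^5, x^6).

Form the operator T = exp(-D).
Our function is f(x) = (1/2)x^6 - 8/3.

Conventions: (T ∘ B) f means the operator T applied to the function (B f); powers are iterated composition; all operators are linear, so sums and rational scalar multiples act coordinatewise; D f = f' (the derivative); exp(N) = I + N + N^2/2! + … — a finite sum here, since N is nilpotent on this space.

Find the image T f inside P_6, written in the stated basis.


the result is g(x) = (1/2)x^6 - 3x^5 + (15/2)x^4 - 10x^3 + (15/2)x^2 - 3x - 13/6

order-1 term: -3x^5
order-2 term: (15/2)x^4
order-3 term: -10x^3
order-4 term: (15/2)x^2
order-5 term: -3x
order-6 term: 1/2
the series for exp(-D) f terminates at order 6
exp(-D) f = (1/2)x^6 - 3x^5 + (15/2)x^4 - 10x^3 + (15/2)x^2 - 3x - 13/6


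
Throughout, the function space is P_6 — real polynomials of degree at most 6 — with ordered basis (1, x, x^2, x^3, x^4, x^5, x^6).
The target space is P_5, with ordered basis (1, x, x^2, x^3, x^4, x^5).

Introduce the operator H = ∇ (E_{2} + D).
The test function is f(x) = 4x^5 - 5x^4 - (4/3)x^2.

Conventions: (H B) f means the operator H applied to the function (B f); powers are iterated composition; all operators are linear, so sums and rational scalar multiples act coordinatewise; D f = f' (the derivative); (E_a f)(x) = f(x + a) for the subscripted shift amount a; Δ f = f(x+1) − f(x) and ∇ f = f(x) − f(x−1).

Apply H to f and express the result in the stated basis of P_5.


g(x) = 20x^4 + 180x^3 + 10x^2 + (892/3)x + 7/3

E_{2} f = 4x^5 + 35x^4 + 120x^3 + (596/3)x^2 + (464/3)x + 128/3
D f = 20x^4 - 20x^3 - (8/3)x
(E_{2} + D) f = 4x^5 + 55x^4 + 100x^3 + (596/3)x^2 + 152x + 128/3
∇ (E_{2} + D) f = 20x^4 + 180x^3 + 10x^2 + (892/3)x + 7/3


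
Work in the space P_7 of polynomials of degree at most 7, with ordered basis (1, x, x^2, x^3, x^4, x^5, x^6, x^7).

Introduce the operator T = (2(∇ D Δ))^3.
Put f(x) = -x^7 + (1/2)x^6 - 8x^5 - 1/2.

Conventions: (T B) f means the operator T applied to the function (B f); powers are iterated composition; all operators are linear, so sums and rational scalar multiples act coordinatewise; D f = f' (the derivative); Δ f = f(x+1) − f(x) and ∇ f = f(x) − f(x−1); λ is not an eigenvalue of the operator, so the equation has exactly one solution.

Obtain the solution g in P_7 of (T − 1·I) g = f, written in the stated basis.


write g with unknown coordinates in the stated basis and equate coefficients in (T − 1·I) g = f
solving from the highest basis element down gives g = x^7 - (1/2)x^6 + 8x^5 + 1/2
check: T g = 0
so T g − 1·g = -x^7 + (1/2)x^6 - 8x^5 - 1/2 = f ✓

the image equals g(x) = x^7 - (1/2)x^6 + 8x^5 + 1/2
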